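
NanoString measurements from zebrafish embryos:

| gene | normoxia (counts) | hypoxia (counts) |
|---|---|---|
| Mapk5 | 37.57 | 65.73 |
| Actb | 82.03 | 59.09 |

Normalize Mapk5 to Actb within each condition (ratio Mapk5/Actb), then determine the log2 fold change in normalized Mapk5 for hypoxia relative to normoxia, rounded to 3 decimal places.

Mapk5/Actb (normoxia) = 37.57 / 82.03 = 0.458
Mapk5/Actb (hypoxia) = 65.73 / 59.09 = 1.1124
Fold change = 1.1124 / 0.458 = 2.4287
log2(2.4287) = 1.2802

1.280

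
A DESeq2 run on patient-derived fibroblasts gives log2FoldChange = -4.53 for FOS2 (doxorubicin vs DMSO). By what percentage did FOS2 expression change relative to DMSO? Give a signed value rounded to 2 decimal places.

Fold change = 2^(-4.53) = 0.0433
Percent change = (FC − 1) × 100% = (0.0433 − 1) × 100 = -95.67%

-95.67%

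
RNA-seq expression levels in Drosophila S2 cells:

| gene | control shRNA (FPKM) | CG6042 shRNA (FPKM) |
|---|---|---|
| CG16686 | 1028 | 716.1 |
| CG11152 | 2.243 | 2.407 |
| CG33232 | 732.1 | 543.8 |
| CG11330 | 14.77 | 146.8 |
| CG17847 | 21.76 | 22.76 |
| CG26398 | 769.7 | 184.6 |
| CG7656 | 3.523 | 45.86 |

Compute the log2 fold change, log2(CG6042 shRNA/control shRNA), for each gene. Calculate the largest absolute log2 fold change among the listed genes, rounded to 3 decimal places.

3.702

log2(716.1/1028) = -0.522  (CG16686)
log2(2.407/2.243) = 0.102  (CG11152)
log2(543.8/732.1) = -0.429  (CG33232)
log2(146.8/14.77) = 3.313  (CG11330)
log2(22.76/21.76) = 0.065  (CG17847)
log2(184.6/769.7) = -2.060  (CG26398)
log2(45.86/3.523) = 3.702  (CG7656)
The largest magnitude belongs to CG7656.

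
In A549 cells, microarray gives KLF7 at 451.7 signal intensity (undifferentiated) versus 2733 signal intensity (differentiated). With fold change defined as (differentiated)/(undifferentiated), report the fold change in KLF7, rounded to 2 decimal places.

Fold change = 2733 / 451.7 = 6.050
KLF7 is upregulated.

6.05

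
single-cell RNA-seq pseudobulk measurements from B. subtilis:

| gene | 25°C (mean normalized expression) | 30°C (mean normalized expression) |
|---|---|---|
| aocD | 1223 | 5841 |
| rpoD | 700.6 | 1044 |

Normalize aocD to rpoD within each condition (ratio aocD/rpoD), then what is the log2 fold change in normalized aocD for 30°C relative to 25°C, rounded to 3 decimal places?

aocD/rpoD (25°C) = 1223 / 700.6 = 1.7456
aocD/rpoD (30°C) = 5841 / 1044 = 5.5948
Fold change = 5.5948 / 1.7456 = 3.2050
log2(3.2050) = 1.6803

1.680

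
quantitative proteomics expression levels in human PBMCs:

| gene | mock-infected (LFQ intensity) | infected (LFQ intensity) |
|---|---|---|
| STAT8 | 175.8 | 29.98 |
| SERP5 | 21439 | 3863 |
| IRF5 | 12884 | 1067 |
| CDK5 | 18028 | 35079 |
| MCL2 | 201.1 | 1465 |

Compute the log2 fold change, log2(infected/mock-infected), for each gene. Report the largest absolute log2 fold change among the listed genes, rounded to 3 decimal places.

3.594

log2(29.98/175.8) = -2.552  (STAT8)
log2(3863/21439) = -2.472  (SERP5)
log2(1067/12884) = -3.594  (IRF5)
log2(35079/18028) = 0.960  (CDK5)
log2(1465/201.1) = 2.865  (MCL2)
The largest magnitude belongs to IRF5.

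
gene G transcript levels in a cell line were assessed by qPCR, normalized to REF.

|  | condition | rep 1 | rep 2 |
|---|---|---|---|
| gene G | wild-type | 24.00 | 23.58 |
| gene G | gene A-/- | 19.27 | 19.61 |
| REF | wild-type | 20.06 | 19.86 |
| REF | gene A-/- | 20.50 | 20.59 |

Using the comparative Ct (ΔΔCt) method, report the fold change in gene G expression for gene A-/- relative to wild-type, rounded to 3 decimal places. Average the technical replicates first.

30.590

Mean Ct: gene G wild-type 23.790; gene G gene A-/- 19.440; REF wild-type 19.960; REF gene A-/- 20.545
ΔCt(wild-type) = 23.790 − 19.960 = 3.830
ΔCt(gene A-/-) = 19.440 − 20.545 = -1.105
ΔΔCt = -1.105 − 3.830 = -4.935
Fold change = 2^(−(-4.935)) = 2^4.935 = 30.5903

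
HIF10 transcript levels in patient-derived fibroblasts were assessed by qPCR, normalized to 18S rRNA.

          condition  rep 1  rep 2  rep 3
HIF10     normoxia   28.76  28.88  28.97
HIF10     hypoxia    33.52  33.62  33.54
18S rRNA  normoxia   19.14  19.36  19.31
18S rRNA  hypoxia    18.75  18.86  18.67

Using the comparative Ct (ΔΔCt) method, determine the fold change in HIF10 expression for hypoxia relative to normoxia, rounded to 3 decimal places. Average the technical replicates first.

0.027

Mean Ct: HIF10 normoxia 28.870; HIF10 hypoxia 33.560; 18S rRNA normoxia 19.270; 18S rRNA hypoxia 18.760
ΔCt(normoxia) = 28.870 − 19.270 = 9.600
ΔCt(hypoxia) = 33.560 − 18.760 = 14.800
ΔΔCt = 14.800 − 9.600 = 5.200
Fold change = 2^(−5.200) = 0.0272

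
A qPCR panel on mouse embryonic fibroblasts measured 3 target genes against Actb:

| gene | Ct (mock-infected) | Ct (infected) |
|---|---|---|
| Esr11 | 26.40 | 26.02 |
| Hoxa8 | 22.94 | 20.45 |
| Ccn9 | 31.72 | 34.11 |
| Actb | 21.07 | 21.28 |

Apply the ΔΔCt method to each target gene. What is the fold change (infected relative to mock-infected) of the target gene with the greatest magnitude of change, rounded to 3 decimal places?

Esr11: ΔΔCt = (26.02−21.28) − (26.40−21.07) = 4.74 − 5.33 = -0.59; fold change = 2^0.59 = 1.505
Hoxa8: ΔΔCt = (20.45−21.28) − (22.94−21.07) = -0.83 − 1.87 = -2.70; fold change = 2^2.70 = 6.498
Ccn9: ΔΔCt = (34.11−21.28) − (31.72−21.07) = 12.83 − 10.65 = 2.18; fold change = 2^-2.18 = 0.221
Hoxa8 has the largest |ΔΔCt| = 2.70.

6.498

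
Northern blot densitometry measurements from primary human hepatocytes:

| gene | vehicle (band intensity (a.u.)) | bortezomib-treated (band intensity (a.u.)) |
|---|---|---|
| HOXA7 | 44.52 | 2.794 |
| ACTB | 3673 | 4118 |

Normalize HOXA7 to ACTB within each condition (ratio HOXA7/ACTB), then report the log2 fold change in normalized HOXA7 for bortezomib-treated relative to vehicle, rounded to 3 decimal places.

-4.159

HOXA7/ACTB (vehicle) = 44.52 / 3673 = 0.012121
HOXA7/ACTB (bortezomib-treated) = 2.794 / 4118 = 0.00067848
Fold change = 0.00067848 / 0.012121 = 0.0560
log2(0.0560) = -4.1590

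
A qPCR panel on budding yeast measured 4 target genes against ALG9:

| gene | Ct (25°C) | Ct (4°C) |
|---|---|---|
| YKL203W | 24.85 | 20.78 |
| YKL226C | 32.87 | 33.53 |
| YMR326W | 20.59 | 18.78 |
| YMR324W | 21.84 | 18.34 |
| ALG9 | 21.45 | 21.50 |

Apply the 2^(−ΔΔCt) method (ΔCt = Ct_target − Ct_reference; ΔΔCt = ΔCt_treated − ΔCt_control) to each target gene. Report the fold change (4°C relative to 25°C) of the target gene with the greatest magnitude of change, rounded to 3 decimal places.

YKL203W: ΔΔCt = (20.78−21.50) − (24.85−21.45) = -0.72 − 3.40 = -4.12; fold change = 2^4.12 = 17.388
YKL226C: ΔΔCt = (33.53−21.50) − (32.87−21.45) = 12.03 − 11.42 = 0.61; fold change = 2^-0.61 = 0.655
YMR326W: ΔΔCt = (18.78−21.50) − (20.59−21.45) = -2.72 − (-0.86) = -1.86; fold change = 2^1.86 = 3.630
YMR324W: ΔΔCt = (18.34−21.50) − (21.84−21.45) = -3.16 − 0.39 = -3.55; fold change = 2^3.55 = 11.713
YKL203W has the largest |ΔΔCt| = 4.12.

17.388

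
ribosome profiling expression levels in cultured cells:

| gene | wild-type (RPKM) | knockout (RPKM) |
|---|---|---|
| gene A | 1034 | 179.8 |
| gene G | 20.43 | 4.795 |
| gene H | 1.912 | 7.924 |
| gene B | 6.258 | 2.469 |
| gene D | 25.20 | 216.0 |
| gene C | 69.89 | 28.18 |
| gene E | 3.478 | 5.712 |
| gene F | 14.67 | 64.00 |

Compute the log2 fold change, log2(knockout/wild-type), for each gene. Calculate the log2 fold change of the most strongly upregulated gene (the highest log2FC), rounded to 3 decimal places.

3.100

log2(179.8/1034) = -2.524  (gene A)
log2(4.795/20.43) = -2.091  (gene G)
log2(7.924/1.912) = 2.051  (gene H)
log2(2.469/6.258) = -1.342  (gene B)
log2(216.0/25.20) = 3.100  (gene D)
log2(28.18/69.89) = -1.310  (gene C)
log2(5.712/3.478) = 0.716  (gene E)
log2(64.00/14.67) = 2.125  (gene F)
gene D is most strongly upregulated.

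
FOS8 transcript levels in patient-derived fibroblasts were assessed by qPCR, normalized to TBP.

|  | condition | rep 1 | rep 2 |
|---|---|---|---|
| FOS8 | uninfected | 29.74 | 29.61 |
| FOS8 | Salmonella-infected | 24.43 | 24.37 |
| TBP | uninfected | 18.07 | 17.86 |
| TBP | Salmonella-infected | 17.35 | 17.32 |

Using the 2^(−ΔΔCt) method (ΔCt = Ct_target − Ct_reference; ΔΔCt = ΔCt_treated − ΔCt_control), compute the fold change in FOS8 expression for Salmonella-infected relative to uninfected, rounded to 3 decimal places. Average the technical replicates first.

Mean Ct: FOS8 uninfected 29.675; FOS8 Salmonella-infected 24.400; TBP uninfected 17.965; TBP Salmonella-infected 17.335
ΔCt(uninfected) = 29.675 − 17.965 = 11.710
ΔCt(Salmonella-infected) = 24.400 − 17.335 = 7.065
ΔΔCt = 7.065 − 11.710 = -4.645
Fold change = 2^(−(-4.645)) = 2^4.645 = 25.0198

25.020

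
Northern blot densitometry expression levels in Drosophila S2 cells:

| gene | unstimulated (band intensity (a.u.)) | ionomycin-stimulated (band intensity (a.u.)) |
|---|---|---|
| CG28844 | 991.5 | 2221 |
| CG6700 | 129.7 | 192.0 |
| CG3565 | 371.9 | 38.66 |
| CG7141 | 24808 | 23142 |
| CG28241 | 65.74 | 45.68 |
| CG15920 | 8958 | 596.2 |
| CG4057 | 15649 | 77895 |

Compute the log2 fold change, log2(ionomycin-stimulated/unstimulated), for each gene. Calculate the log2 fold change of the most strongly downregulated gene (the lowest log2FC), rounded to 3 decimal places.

-3.909

log2(2221/991.5) = 1.164  (CG28844)
log2(192.0/129.7) = 0.566  (CG6700)
log2(38.66/371.9) = -3.266  (CG3565)
log2(23142/24808) = -0.100  (CG7141)
log2(45.68/65.74) = -0.525  (CG28241)
log2(596.2/8958) = -3.909  (CG15920)
log2(77895/15649) = 2.315  (CG4057)
CG15920 is most strongly downregulated.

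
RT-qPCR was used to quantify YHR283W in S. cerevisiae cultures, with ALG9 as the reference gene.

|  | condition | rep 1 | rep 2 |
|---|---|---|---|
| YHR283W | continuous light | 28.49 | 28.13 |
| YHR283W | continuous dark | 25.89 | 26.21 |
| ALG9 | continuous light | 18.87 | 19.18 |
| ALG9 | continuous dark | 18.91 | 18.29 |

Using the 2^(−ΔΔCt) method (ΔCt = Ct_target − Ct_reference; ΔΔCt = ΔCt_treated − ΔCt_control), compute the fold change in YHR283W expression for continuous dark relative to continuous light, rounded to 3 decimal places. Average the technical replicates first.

Mean Ct: YHR283W continuous light 28.310; YHR283W continuous dark 26.050; ALG9 continuous light 19.025; ALG9 continuous dark 18.600
ΔCt(continuous light) = 28.310 − 19.025 = 9.285
ΔCt(continuous dark) = 26.050 − 18.600 = 7.450
ΔΔCt = 7.450 − 9.285 = -1.835
Fold change = 2^(−(-1.835)) = 2^1.835 = 3.5677

3.568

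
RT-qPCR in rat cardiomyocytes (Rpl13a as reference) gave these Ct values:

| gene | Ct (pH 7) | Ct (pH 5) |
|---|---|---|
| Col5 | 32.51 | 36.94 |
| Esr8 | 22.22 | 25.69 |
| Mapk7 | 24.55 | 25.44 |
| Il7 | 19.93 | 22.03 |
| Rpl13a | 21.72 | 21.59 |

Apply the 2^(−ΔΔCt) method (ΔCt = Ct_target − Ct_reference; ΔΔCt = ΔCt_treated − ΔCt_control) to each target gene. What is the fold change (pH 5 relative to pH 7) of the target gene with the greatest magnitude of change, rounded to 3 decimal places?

Col5: ΔΔCt = (36.94−21.59) − (32.51−21.72) = 15.35 − 10.79 = 4.56; fold change = 2^-4.56 = 0.042
Esr8: ΔΔCt = (25.69−21.59) − (22.22−21.72) = 4.10 − 0.50 = 3.60; fold change = 2^-3.60 = 0.082
Mapk7: ΔΔCt = (25.44−21.59) − (24.55−21.72) = 3.85 − 2.83 = 1.02; fold change = 2^-1.02 = 0.493
Il7: ΔΔCt = (22.03−21.59) − (19.93−21.72) = 0.44 − (-1.79) = 2.23; fold change = 2^-2.23 = 0.213
Col5 has the largest |ΔΔCt| = 4.56.

0.042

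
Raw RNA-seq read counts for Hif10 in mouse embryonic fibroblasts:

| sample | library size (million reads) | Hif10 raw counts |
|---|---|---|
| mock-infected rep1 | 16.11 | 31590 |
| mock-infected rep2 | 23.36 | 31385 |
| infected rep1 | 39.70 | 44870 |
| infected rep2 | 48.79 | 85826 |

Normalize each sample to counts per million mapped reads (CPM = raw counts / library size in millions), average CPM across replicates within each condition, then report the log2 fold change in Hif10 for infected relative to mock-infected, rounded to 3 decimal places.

-0.194

CPM(mock-infected rep1) = 31590 / 16.11 = 1960.8939
CPM(mock-infected rep2) = 31385 / 23.36 = 1343.5360
CPM(infected rep1) = 44870 / 39.70 = 1130.2267
CPM(infected rep2) = 85826 / 48.79 = 1759.0900
mean CPM(mock-infected) = 1652.2149; mean CPM(infected) = 1444.6583
Fold change = 1444.6583 / 1652.2149 = 0.87438
log2(0.87438) = -0.1937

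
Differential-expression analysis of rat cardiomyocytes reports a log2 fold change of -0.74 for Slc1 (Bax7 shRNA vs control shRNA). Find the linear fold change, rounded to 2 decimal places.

Fold change = 2^(-0.74) = 0.599
That is, Slc1 drops to 59.9% of the control shRNA level.

0.60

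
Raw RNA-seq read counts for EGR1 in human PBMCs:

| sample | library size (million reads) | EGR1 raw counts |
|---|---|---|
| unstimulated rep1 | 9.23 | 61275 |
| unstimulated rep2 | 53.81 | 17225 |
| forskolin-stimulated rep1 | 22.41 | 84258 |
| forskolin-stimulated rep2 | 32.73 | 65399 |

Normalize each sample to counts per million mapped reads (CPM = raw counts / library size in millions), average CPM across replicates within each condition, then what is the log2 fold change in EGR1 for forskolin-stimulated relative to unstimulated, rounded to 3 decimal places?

CPM(unstimulated rep1) = 61275 / 9.23 = 6638.6782
CPM(unstimulated rep2) = 17225 / 53.81 = 320.1078
CPM(forskolin-stimulated rep1) = 84258 / 22.41 = 3759.8394
CPM(forskolin-stimulated rep2) = 65399 / 32.73 = 1998.1363
mean CPM(unstimulated) = 3479.3930; mean CPM(forskolin-stimulated) = 2878.9878
Fold change = 2878.9878 / 3479.3930 = 0.82744
log2(0.82744) = -0.2733

-0.273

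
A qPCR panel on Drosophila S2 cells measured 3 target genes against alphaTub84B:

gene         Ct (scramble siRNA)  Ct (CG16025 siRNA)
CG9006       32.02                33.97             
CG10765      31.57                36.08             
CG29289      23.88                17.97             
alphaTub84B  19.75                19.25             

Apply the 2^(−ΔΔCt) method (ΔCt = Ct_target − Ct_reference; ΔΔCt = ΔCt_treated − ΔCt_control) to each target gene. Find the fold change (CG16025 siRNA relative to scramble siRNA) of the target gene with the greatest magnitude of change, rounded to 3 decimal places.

CG9006: ΔΔCt = (33.97−19.25) − (32.02−19.75) = 14.72 − 12.27 = 2.45; fold change = 2^-2.45 = 0.183
CG10765: ΔΔCt = (36.08−19.25) − (31.57−19.75) = 16.83 − 11.82 = 5.01; fold change = 2^-5.01 = 0.031
CG29289: ΔΔCt = (17.97−19.25) − (23.88−19.75) = -1.28 − 4.13 = -5.41; fold change = 2^5.41 = 42.518
CG29289 has the largest |ΔΔCt| = 5.41.

42.518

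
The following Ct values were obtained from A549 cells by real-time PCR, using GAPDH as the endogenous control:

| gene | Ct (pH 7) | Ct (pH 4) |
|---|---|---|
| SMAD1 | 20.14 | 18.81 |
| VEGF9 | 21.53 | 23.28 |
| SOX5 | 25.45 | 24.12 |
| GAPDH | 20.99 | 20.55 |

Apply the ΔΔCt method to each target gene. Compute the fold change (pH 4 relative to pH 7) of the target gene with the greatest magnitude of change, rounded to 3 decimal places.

SMAD1: ΔΔCt = (18.81−20.55) − (20.14−20.99) = -1.74 − (-0.85) = -0.89; fold change = 2^0.89 = 1.853
VEGF9: ΔΔCt = (23.28−20.55) − (21.53−20.99) = 2.73 − 0.54 = 2.19; fold change = 2^-2.19 = 0.219
SOX5: ΔΔCt = (24.12−20.55) − (25.45−20.99) = 3.57 − 4.46 = -0.89; fold change = 2^0.89 = 1.853
VEGF9 has the largest |ΔΔCt| = 2.19.

0.219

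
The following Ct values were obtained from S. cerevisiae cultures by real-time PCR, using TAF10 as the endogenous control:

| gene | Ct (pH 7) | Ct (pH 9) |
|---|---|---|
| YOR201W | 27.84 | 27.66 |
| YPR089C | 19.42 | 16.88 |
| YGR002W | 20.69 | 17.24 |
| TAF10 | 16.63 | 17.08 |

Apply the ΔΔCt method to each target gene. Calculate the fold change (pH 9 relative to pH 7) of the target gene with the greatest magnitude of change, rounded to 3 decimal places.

YOR201W: ΔΔCt = (27.66−17.08) − (27.84−16.63) = 10.58 − 11.21 = -0.63; fold change = 2^0.63 = 1.548
YPR089C: ΔΔCt = (16.88−17.08) − (19.42−16.63) = -0.20 − 2.79 = -2.99; fold change = 2^2.99 = 7.945
YGR002W: ΔΔCt = (17.24−17.08) − (20.69−16.63) = 0.16 − 4.06 = -3.90; fold change = 2^3.90 = 14.929
YGR002W has the largest |ΔΔCt| = 3.90.

14.929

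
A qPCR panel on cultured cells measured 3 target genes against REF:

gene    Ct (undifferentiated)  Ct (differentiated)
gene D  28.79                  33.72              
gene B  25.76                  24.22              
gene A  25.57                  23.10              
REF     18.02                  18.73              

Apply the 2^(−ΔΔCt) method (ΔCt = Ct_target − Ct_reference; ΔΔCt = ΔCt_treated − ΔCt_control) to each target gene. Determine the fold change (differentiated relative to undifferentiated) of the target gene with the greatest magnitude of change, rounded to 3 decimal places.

gene D: ΔΔCt = (33.72−18.73) − (28.79−18.02) = 14.99 − 10.77 = 4.22; fold change = 2^-4.22 = 0.054
gene B: ΔΔCt = (24.22−18.73) − (25.76−18.02) = 5.49 − 7.74 = -2.25; fold change = 2^2.25 = 4.757
gene A: ΔΔCt = (23.10−18.73) − (25.57−18.02) = 4.37 − 7.55 = -3.18; fold change = 2^3.18 = 9.063
gene D has the largest |ΔΔCt| = 4.22.

0.054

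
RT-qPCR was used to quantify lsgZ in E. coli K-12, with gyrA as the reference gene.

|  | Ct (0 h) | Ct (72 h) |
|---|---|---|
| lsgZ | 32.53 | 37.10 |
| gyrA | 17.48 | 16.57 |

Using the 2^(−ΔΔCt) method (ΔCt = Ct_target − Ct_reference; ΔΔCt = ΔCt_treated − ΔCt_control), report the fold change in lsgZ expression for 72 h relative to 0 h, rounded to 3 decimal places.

0.022

ΔCt(0 h) = 32.530 − 17.480 = 15.050
ΔCt(72 h) = 37.100 − 16.570 = 20.530
ΔΔCt = 20.530 − 15.050 = 5.480
Fold change = 2^(−5.480) = 0.0224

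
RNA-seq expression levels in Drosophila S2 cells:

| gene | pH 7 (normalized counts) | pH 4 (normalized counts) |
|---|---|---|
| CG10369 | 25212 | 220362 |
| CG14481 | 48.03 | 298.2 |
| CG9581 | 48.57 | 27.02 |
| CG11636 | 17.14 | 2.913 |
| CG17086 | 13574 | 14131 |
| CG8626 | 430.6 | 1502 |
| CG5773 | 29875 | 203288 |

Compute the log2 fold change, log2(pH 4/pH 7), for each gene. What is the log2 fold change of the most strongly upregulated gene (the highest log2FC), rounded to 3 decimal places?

log2(220362/25212) = 3.128  (CG10369)
log2(298.2/48.03) = 2.634  (CG14481)
log2(27.02/48.57) = -0.846  (CG9581)
log2(2.913/17.14) = -2.557  (CG11636)
log2(14131/13574) = 0.058  (CG17086)
log2(1502/430.6) = 1.802  (CG8626)
log2(203288/29875) = 2.767  (CG5773)
CG10369 is most strongly upregulated.

3.128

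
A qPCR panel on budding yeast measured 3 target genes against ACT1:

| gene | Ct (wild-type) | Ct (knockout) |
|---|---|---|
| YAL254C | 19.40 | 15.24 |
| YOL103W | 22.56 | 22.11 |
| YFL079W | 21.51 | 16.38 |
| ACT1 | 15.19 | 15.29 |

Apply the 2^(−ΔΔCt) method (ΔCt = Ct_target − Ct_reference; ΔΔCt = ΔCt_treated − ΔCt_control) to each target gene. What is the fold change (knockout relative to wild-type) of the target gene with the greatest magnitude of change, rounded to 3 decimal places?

YAL254C: ΔΔCt = (15.24−15.29) − (19.40−15.19) = -0.05 − 4.21 = -4.26; fold change = 2^4.26 = 19.160
YOL103W: ΔΔCt = (22.11−15.29) − (22.56−15.19) = 6.82 − 7.37 = -0.55; fold change = 2^0.55 = 1.464
YFL079W: ΔΔCt = (16.38−15.29) − (21.51−15.19) = 1.09 − 6.32 = -5.23; fold change = 2^5.23 = 37.531
YFL079W has the largest |ΔΔCt| = 5.23.

37.531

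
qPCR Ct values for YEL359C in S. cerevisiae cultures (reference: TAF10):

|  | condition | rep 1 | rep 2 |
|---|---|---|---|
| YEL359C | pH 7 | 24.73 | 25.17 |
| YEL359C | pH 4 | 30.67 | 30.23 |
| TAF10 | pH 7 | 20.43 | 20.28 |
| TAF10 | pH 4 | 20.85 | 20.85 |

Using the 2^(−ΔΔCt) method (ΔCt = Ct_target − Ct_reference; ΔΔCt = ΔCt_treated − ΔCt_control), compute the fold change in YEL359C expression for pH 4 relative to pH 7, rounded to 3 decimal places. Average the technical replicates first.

0.031

Mean Ct: YEL359C pH 7 24.950; YEL359C pH 4 30.450; TAF10 pH 7 20.355; TAF10 pH 4 20.850
ΔCt(pH 7) = 24.950 − 20.355 = 4.595
ΔCt(pH 4) = 30.450 − 20.850 = 9.600
ΔΔCt = 9.600 − 4.595 = 5.005
Fold change = 2^(−5.005) = 0.0311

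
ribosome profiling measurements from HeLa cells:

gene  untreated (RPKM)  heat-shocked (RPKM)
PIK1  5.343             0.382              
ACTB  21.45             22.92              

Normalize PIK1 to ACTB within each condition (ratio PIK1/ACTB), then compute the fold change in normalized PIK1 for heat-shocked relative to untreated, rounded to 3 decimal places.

PIK1/ACTB (untreated) = 5.343 / 21.45 = 0.24909
PIK1/ACTB (heat-shocked) = 0.382 / 22.92 = 0.016667
Fold change = 0.016667 / 0.24909 = 0.0669

0.067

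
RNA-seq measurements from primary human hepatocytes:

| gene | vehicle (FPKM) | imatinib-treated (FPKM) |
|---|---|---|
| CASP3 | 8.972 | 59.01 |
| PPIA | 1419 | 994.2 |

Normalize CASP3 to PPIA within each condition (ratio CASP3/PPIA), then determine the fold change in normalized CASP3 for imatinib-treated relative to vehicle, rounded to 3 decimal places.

9.387

CASP3/PPIA (vehicle) = 8.972 / 1419 = 0.0063228
CASP3/PPIA (imatinib-treated) = 59.01 / 994.2 = 0.059354
Fold change = 0.059354 / 0.0063228 = 9.3874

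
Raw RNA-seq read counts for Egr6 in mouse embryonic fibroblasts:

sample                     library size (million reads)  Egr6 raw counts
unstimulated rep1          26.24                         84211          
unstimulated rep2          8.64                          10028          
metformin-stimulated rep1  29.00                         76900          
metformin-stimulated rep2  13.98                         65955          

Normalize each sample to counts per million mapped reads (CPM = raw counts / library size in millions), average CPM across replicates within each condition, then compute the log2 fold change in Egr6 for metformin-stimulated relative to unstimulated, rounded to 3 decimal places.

0.754

CPM(unstimulated rep1) = 84211 / 26.24 = 3209.2607
CPM(unstimulated rep2) = 10028 / 8.64 = 1160.6481
CPM(metformin-stimulated rep1) = 76900 / 29.00 = 2651.7241
CPM(metformin-stimulated rep2) = 65955 / 13.98 = 4717.8112
mean CPM(unstimulated) = 2184.9544; mean CPM(metformin-stimulated) = 3684.7676
Fold change = 3684.7676 / 2184.9544 = 1.68643
log2(1.68643) = 0.7540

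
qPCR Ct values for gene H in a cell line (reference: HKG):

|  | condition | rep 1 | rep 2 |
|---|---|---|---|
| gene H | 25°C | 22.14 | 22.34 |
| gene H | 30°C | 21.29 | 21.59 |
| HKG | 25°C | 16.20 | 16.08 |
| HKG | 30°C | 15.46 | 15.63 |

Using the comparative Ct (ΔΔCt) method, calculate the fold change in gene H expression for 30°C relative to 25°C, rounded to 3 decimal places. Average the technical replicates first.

1.153

Mean Ct: gene H 25°C 22.240; gene H 30°C 21.440; HKG 25°C 16.140; HKG 30°C 15.545
ΔCt(25°C) = 22.240 − 16.140 = 6.100
ΔCt(30°C) = 21.440 − 15.545 = 5.895
ΔΔCt = 5.895 − 6.100 = -0.205
Fold change = 2^(−(-0.205)) = 2^0.205 = 1.1527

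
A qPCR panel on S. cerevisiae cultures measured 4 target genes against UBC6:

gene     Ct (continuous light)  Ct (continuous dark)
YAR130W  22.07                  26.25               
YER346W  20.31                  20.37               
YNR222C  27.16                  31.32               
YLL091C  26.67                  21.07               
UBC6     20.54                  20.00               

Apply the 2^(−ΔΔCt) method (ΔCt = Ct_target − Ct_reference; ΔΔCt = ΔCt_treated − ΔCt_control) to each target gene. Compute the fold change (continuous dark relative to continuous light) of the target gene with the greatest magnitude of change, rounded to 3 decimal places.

YAR130W: ΔΔCt = (26.25−20.00) − (22.07−20.54) = 6.25 − 1.53 = 4.72; fold change = 2^-4.72 = 0.038
YER346W: ΔΔCt = (20.37−20.00) − (20.31−20.54) = 0.37 − (-0.23) = 0.60; fold change = 2^-0.60 = 0.660
YNR222C: ΔΔCt = (31.32−20.00) − (27.16−20.54) = 11.32 − 6.62 = 4.70; fold change = 2^-4.70 = 0.038
YLL091C: ΔΔCt = (21.07−20.00) − (26.67−20.54) = 1.07 − 6.13 = -5.06; fold change = 2^5.06 = 33.359
YLL091C has the largest |ΔΔCt| = 5.06.

33.359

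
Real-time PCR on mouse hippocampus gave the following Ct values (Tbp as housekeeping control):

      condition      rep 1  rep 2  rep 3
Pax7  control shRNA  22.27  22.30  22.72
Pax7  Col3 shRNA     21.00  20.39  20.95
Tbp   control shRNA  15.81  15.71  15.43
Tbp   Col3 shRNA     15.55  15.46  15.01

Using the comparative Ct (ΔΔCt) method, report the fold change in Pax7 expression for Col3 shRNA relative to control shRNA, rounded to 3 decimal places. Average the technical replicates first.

2.532

Mean Ct: Pax7 control shRNA 22.430; Pax7 Col3 shRNA 20.780; Tbp control shRNA 15.650; Tbp Col3 shRNA 15.340
ΔCt(control shRNA) = 22.430 − 15.650 = 6.780
ΔCt(Col3 shRNA) = 20.780 − 15.340 = 5.440
ΔΔCt = 5.440 − 6.780 = -1.340
Fold change = 2^(−(-1.340)) = 2^1.340 = 2.5315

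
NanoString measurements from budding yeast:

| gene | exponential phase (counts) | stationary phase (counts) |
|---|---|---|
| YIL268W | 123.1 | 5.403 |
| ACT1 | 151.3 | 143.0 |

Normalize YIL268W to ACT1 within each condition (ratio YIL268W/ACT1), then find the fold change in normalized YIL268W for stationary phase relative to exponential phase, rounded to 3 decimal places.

YIL268W/ACT1 (exponential phase) = 123.1 / 151.3 = 0.81362
YIL268W/ACT1 (stationary phase) = 5.403 / 143.0 = 0.037783
Fold change = 0.037783 / 0.81362 = 0.0464

0.046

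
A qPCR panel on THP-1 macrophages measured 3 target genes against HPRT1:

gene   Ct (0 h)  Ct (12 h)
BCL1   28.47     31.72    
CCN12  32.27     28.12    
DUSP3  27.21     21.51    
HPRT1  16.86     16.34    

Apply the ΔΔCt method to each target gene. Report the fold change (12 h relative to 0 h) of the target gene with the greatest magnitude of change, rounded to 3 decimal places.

BCL1: ΔΔCt = (31.72−16.34) − (28.47−16.86) = 15.38 − 11.61 = 3.77; fold change = 2^-3.77 = 0.073
CCN12: ΔΔCt = (28.12−16.34) − (32.27−16.86) = 11.78 − 15.41 = -3.63; fold change = 2^3.63 = 12.381
DUSP3: ΔΔCt = (21.51−16.34) − (27.21−16.86) = 5.17 − 10.35 = -5.18; fold change = 2^5.18 = 36.252
DUSP3 has the largest |ΔΔCt| = 5.18.

36.252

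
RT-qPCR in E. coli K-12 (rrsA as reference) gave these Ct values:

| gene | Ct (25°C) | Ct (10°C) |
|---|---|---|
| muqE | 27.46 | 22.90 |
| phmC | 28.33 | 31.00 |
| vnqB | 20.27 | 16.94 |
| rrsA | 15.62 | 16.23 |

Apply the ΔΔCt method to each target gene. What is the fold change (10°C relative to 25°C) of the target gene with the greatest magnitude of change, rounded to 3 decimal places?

36.002

muqE: ΔΔCt = (22.90−16.23) − (27.46−15.62) = 6.67 − 11.84 = -5.17; fold change = 2^5.17 = 36.002
phmC: ΔΔCt = (31.00−16.23) − (28.33−15.62) = 14.77 − 12.71 = 2.06; fold change = 2^-2.06 = 0.240
vnqB: ΔΔCt = (16.94−16.23) − (20.27−15.62) = 0.71 − 4.65 = -3.94; fold change = 2^3.94 = 15.348
muqE has the largest |ΔΔCt| = 5.17.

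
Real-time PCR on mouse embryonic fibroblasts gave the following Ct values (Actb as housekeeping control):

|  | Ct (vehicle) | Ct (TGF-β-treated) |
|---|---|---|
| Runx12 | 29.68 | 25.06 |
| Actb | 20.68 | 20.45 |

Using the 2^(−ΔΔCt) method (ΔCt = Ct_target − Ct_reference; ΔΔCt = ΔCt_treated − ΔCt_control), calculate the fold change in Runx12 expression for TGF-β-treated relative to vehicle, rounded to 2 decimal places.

20.97

ΔCt(vehicle) = 29.680 − 20.680 = 9.000
ΔCt(TGF-β-treated) = 25.060 − 20.450 = 4.610
ΔΔCt = 4.610 − 9.000 = -4.390
Fold change = 2^(−(-4.390)) = 2^4.390 = 20.966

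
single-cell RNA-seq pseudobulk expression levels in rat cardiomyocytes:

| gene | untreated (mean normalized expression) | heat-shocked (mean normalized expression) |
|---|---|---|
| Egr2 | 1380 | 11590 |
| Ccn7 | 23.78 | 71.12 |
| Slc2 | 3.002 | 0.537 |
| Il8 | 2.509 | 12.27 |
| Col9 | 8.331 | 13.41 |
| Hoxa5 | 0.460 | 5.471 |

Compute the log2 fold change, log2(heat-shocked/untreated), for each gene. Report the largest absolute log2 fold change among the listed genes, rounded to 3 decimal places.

3.572

log2(11590/1380) = 3.070  (Egr2)
log2(71.12/23.78) = 1.581  (Ccn7)
log2(0.537/3.002) = -2.483  (Slc2)
log2(12.27/2.509) = 2.290  (Il8)
log2(13.41/8.331) = 0.687  (Col9)
log2(5.471/0.460) = 3.572  (Hoxa5)
The largest magnitude belongs to Hoxa5.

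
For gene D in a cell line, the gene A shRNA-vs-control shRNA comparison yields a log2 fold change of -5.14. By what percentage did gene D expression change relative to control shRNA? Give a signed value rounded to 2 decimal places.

-97.16%

Fold change = 2^(-5.14) = 0.0284
Percent change = (FC − 1) × 100% = (0.0284 − 1) × 100 = -97.16%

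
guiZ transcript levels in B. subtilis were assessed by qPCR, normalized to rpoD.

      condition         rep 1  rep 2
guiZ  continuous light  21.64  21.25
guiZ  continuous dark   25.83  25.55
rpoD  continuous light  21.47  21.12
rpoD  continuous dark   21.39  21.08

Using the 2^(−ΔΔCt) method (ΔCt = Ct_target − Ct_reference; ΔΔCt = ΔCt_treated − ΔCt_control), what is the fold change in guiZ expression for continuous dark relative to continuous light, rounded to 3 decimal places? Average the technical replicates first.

0.051

Mean Ct: guiZ continuous light 21.445; guiZ continuous dark 25.690; rpoD continuous light 21.295; rpoD continuous dark 21.235
ΔCt(continuous light) = 21.445 − 21.295 = 0.150
ΔCt(continuous dark) = 25.690 − 21.235 = 4.455
ΔΔCt = 4.455 − 0.150 = 4.305
Fold change = 2^(−4.305) = 0.0506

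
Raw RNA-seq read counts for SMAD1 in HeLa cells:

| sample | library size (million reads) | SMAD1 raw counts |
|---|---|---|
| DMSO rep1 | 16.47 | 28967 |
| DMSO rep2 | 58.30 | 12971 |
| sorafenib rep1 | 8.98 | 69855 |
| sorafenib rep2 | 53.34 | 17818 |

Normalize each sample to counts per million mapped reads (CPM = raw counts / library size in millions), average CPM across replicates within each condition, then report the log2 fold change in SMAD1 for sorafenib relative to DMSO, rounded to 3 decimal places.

CPM(DMSO rep1) = 28967 / 16.47 = 1758.7735
CPM(DMSO rep2) = 12971 / 58.30 = 222.4871
CPM(sorafenib rep1) = 69855 / 8.98 = 7778.9532
CPM(sorafenib rep2) = 17818 / 53.34 = 334.0457
mean CPM(DMSO) = 990.6303; mean CPM(sorafenib) = 4056.4995
Fold change = 4056.4995 / 990.6303 = 4.09487
log2(4.09487) = 2.0338

2.034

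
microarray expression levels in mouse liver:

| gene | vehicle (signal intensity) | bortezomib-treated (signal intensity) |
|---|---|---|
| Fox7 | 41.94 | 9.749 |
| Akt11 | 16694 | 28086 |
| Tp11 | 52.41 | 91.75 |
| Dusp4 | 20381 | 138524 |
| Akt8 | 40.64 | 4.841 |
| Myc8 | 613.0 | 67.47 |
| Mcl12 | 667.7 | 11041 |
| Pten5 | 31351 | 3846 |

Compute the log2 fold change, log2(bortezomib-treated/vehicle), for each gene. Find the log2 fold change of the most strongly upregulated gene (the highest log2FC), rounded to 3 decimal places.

log2(9.749/41.94) = -2.105  (Fox7)
log2(28086/16694) = 0.751  (Akt11)
log2(91.75/52.41) = 0.808  (Tp11)
log2(138524/20381) = 2.765  (Dusp4)
log2(4.841/40.64) = -3.070  (Akt8)
log2(67.47/613.0) = -3.184  (Myc8)
log2(11041/667.7) = 4.048  (Mcl12)
log2(3846/31351) = -3.027  (Pten5)
Mcl12 is most strongly upregulated.

4.048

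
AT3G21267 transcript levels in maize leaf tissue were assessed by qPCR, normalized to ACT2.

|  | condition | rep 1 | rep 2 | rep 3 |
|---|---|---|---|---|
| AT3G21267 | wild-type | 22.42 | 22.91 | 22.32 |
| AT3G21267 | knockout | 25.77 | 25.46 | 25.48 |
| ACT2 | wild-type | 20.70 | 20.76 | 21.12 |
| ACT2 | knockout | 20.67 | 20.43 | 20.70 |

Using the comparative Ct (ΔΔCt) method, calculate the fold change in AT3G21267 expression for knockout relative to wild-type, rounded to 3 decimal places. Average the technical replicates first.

0.103

Mean Ct: AT3G21267 wild-type 22.550; AT3G21267 knockout 25.570; ACT2 wild-type 20.860; ACT2 knockout 20.600
ΔCt(wild-type) = 22.550 − 20.860 = 1.690
ΔCt(knockout) = 25.570 − 20.600 = 4.970
ΔΔCt = 4.970 − 1.690 = 3.280
Fold change = 2^(−3.280) = 0.1029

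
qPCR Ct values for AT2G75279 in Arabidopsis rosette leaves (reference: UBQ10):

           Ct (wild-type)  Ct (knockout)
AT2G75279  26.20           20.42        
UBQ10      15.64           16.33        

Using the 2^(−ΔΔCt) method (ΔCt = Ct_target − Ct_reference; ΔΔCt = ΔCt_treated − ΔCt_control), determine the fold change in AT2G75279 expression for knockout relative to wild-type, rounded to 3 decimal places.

ΔCt(wild-type) = 26.200 − 15.640 = 10.560
ΔCt(knockout) = 20.420 − 16.330 = 4.090
ΔΔCt = 4.090 − 10.560 = -6.470
Fold change = 2^(−(-6.470)) = 2^6.470 = 88.6470

88.647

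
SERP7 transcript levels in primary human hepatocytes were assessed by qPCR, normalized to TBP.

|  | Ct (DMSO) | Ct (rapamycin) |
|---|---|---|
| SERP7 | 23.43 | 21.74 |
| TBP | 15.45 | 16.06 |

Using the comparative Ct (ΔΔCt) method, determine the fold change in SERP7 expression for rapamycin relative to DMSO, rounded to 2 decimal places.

ΔCt(DMSO) = 23.430 − 15.450 = 7.980
ΔCt(rapamycin) = 21.740 − 16.060 = 5.680
ΔΔCt = 5.680 − 7.980 = -2.300
Fold change = 2^(−(-2.300)) = 2^2.300 = 4.925

4.92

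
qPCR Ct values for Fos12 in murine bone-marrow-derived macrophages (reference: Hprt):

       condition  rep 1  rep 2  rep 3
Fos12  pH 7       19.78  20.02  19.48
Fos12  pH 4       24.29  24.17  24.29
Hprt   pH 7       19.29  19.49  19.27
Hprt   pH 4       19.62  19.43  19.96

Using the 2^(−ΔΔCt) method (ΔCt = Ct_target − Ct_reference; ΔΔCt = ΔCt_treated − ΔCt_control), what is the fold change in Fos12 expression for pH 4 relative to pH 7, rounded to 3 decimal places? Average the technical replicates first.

Mean Ct: Fos12 pH 7 19.760; Fos12 pH 4 24.250; Hprt pH 7 19.350; Hprt pH 4 19.670
ΔCt(pH 7) = 19.760 − 19.350 = 0.410
ΔCt(pH 4) = 24.250 − 19.670 = 4.580
ΔΔCt = 4.580 − 0.410 = 4.170
Fold change = 2^(−4.170) = 0.0556

0.056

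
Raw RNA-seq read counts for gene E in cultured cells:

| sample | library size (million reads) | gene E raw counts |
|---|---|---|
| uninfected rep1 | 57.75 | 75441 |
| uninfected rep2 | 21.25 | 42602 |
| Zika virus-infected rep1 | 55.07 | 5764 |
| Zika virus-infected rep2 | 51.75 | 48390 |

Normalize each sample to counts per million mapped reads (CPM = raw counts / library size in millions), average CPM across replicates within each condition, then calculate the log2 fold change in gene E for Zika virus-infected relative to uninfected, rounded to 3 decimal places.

-1.671

CPM(uninfected rep1) = 75441 / 57.75 = 1306.3377
CPM(uninfected rep2) = 42602 / 21.25 = 2004.8000
CPM(Zika virus-infected rep1) = 5764 / 55.07 = 104.6668
CPM(Zika virus-infected rep2) = 48390 / 51.75 = 935.0725
mean CPM(uninfected) = 1655.5688; mean CPM(Zika virus-infected) = 519.8696
Fold change = 519.8696 / 1655.5688 = 0.31401
log2(0.31401) = -1.6711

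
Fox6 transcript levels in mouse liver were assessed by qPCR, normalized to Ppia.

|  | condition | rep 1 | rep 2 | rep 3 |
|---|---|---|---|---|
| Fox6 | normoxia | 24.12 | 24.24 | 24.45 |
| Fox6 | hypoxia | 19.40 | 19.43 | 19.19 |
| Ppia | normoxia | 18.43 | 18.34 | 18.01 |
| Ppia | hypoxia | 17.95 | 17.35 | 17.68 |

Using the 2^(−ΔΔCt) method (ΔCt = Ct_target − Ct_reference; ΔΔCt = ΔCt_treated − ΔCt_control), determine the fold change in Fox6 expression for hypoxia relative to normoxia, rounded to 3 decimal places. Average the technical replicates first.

Mean Ct: Fox6 normoxia 24.270; Fox6 hypoxia 19.340; Ppia normoxia 18.260; Ppia hypoxia 17.660
ΔCt(normoxia) = 24.270 − 18.260 = 6.010
ΔCt(hypoxia) = 19.340 − 17.660 = 1.680
ΔΔCt = 1.680 − 6.010 = -4.330
Fold change = 2^(−(-4.330)) = 2^4.330 = 20.1122

20.112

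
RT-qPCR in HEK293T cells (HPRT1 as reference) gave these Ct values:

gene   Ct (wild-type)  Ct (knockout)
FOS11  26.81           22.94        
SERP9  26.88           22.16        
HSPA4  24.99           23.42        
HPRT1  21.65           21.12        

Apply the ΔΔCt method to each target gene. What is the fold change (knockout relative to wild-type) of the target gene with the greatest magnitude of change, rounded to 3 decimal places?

18.252

FOS11: ΔΔCt = (22.94−21.12) − (26.81−21.65) = 1.82 − 5.16 = -3.34; fold change = 2^3.34 = 10.126
SERP9: ΔΔCt = (22.16−21.12) − (26.88−21.65) = 1.04 − 5.23 = -4.19; fold change = 2^4.19 = 18.252
HSPA4: ΔΔCt = (23.42−21.12) − (24.99−21.65) = 2.30 − 3.34 = -1.04; fold change = 2^1.04 = 2.056
SERP9 has the largest |ΔΔCt| = 4.19.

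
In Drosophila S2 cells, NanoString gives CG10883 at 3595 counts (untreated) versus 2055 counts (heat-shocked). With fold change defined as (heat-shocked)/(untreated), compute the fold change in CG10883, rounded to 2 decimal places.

Fold change = 2055 / 3595 = 0.572
CG10883 is downregulated.

0.57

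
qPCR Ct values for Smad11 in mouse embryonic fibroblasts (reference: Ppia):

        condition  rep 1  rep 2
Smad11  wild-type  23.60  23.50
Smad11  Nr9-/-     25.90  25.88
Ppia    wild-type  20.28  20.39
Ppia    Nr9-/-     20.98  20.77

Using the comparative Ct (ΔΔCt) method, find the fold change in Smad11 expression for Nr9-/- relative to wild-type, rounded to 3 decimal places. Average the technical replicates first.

Mean Ct: Smad11 wild-type 23.550; Smad11 Nr9-/- 25.890; Ppia wild-type 20.335; Ppia Nr9-/- 20.875
ΔCt(wild-type) = 23.550 − 20.335 = 3.215
ΔCt(Nr9-/-) = 25.890 − 20.875 = 5.015
ΔΔCt = 5.015 − 3.215 = 1.800
Fold change = 2^(−1.800) = 0.2872

0.287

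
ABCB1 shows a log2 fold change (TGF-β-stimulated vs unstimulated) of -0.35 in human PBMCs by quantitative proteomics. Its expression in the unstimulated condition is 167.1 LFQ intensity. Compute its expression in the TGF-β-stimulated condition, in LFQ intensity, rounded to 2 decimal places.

Fold change = 2^(-0.35) = 0.7846
TGF-β-stimulated expression = 167.1 × 0.7846 = 131.10

131.10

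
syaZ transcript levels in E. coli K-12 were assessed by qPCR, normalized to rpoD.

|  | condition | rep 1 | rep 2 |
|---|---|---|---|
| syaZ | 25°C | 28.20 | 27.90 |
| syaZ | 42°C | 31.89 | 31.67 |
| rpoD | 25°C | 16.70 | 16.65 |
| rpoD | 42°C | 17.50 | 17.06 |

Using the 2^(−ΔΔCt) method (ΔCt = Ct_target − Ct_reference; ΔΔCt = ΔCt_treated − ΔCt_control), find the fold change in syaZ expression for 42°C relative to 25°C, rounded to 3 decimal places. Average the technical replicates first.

0.115

Mean Ct: syaZ 25°C 28.050; syaZ 42°C 31.780; rpoD 25°C 16.675; rpoD 42°C 17.280
ΔCt(25°C) = 28.050 − 16.675 = 11.375
ΔCt(42°C) = 31.780 − 17.280 = 14.500
ΔΔCt = 14.500 − 11.375 = 3.125
Fold change = 2^(−3.125) = 0.1146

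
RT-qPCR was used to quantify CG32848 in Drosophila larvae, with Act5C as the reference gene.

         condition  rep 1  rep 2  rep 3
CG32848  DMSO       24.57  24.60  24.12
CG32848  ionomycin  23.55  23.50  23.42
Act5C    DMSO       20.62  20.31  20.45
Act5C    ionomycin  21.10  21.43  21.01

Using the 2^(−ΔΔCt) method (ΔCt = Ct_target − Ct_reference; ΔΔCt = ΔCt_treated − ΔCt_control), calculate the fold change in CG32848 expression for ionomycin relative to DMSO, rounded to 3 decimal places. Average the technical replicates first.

Mean Ct: CG32848 DMSO 24.430; CG32848 ionomycin 23.490; Act5C DMSO 20.460; Act5C ionomycin 21.180
ΔCt(DMSO) = 24.430 − 20.460 = 3.970
ΔCt(ionomycin) = 23.490 − 21.180 = 2.310
ΔΔCt = 2.310 − 3.970 = -1.660
Fold change = 2^(−(-1.660)) = 2^1.660 = 3.1602

3.160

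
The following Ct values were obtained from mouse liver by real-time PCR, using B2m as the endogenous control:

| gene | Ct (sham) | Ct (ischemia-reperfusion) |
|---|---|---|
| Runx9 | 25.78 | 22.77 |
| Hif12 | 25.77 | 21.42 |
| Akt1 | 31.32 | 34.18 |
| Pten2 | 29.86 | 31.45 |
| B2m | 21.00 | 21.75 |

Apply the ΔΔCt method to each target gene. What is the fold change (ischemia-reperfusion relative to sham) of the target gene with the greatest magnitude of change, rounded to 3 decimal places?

34.297

Runx9: ΔΔCt = (22.77−21.75) − (25.78−21.00) = 1.02 − 4.78 = -3.76; fold change = 2^3.76 = 13.548
Hif12: ΔΔCt = (21.42−21.75) − (25.77−21.00) = -0.33 − 4.77 = -5.10; fold change = 2^5.10 = 34.297
Akt1: ΔΔCt = (34.18−21.75) − (31.32−21.00) = 12.43 − 10.32 = 2.11; fold change = 2^-2.11 = 0.232
Pten2: ΔΔCt = (31.45−21.75) − (29.86−21.00) = 9.70 − 8.86 = 0.84; fold change = 2^-0.84 = 0.559
Hif12 has the largest |ΔΔCt| = 5.10.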